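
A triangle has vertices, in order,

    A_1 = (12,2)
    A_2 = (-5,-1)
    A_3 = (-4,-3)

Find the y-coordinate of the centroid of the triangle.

Apply the surveyor's formula. First the cross-terms c_i = x_i·y_{i+1} − x_{i+1}·y_i:
  -2, 11, 28  ⇒  2A = 37, A = 18.5.
Then Σ (y_i + y_{i+1})·c_i = -74, so ȳ = -74 / (6·18.5) = -2/3.

-2/3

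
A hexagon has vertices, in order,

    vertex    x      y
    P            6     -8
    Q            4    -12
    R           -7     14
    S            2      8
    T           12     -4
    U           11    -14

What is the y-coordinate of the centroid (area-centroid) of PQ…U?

Apply the surveyor's formula. First the cross-terms c_i = x_i·y_{i+1} − x_{i+1}·y_i:
  -40, -28, -84, -104, -124, -4  ⇒  2A = -384, A = -192.
Then Σ (y_i + y_{i+1})·c_i = 800, so ȳ = 800 / (6·(-192)) = -25/36.

-25/36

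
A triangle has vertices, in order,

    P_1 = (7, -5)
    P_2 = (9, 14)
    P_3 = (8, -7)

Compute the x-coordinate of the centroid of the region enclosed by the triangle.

8

Apply Gauss's area formula. First the cross-terms c_i = x_i·y_{i+1} − x_{i+1}·y_i:
  143, -175, 9  ⇒  2A = -23, A = -11.5.
Then Σ (x_i + x_{i+1})·c_i = -552, so x̄ = -552 / (6·(-11.5)) = 8.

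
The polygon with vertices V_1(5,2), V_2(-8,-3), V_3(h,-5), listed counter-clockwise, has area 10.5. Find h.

The doubled signed area Σ (x_i y_{i+1} − x_{i+1} y_i) is linear in h.
With h=0 it equals 66; the coefficient of h is 5 (from the two edges through V_3).
So 5·h + 66 = 2·10.5 = 21 ⇒ h = -9.

-9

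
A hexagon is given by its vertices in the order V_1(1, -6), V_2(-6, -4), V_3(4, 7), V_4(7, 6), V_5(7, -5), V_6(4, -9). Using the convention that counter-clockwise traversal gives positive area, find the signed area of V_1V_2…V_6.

Apply the shoelace formula: 2A = Σ (x_i·y_{i+1} − x_{i+1}·y_i), indices taken mod 6.
Σ = (-40) + (-26) + (-25) + (-77) + (-43) + (-15) = -226
Signed area = Σ/2 = -113 (negative ⇒ clockwise traversal).

-113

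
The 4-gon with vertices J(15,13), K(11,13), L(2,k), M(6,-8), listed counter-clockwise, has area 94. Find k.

The doubled signed area Σ (x_i y_{i+1} − x_{i+1} y_i) is linear in k.
With k=0 it equals 208; the coefficient of k is 5 (from the two edges through L).
So 5·k + 208 = 2·94 = 188 ⇒ k = -4.

-4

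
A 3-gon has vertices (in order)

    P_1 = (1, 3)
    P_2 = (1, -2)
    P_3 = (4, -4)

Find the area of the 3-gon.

7.5

Apply the shoelace formula: 2A = Σ (x_i·y_{i+1} − x_{i+1}·y_i), indices taken mod 3.
Σ = (-5) + (4) + (16) = 15
Area = |Σ|/2 = 7.5.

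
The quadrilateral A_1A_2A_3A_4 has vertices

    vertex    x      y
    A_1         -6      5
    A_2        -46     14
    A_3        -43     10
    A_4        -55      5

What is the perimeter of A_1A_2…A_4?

|A_1A_2| = √((-40)² + (9)²) = √1681 = 41
|A_2A_3| = √((3)² + (-4)²) = √25 = 5
|A_3A_4| = √((-12)² + (-5)²) = √169 = 13
|A_4A_1| = √((49)² + (0)²) = √2401 = 49
Perimeter = 41 + 5 + 13 + 49 = 108.

108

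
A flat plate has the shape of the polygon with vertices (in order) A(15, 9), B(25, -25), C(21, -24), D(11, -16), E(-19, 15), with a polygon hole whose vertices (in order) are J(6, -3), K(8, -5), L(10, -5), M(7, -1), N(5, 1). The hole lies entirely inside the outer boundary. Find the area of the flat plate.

Outer boundary:
Apply the shoelace (surveyor's) formula: 2A = Σ (x_i·y_{i+1} − x_{i+1}·y_i), indices taken mod 5.
Σ = (-600) + (-75) + (-72) + (-139) + (-396) = -1282
Area = |Σ|/2 = 641.
Hole:
Apply the shoelace (surveyor's) formula: 2A = Σ (x_i·y_{i+1} − x_{i+1}·y_i), indices taken mod 5.
Σ = (-6) + (10) + (25) + (12) + (-21) = 20
Area = |Σ|/2 = 10.
Net area = 641 − 10 = 631.

631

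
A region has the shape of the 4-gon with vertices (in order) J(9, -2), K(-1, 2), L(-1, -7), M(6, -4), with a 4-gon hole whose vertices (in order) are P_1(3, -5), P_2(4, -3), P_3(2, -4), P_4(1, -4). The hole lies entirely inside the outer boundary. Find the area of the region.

Outer boundary:
Apply the shoelace (surveyor's) formula: 2A = Σ (x_i·y_{i+1} − x_{i+1}·y_i), indices taken mod 4.
Σ = (16) + (9) + (46) + (24) = 95
Area = |Σ|/2 = 47.5.
Hole:
Cross-terms: 11, -10, -4, 7  ⇒  Σ = 4
Area = |Σ|/2 = 2.
Net area = 47.5 − 2 = 45.5.

45.5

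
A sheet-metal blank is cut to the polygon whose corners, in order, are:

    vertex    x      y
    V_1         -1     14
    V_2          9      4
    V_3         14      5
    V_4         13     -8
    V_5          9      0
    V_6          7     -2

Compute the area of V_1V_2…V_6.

Cross-terms: -130, -11, -177, 72, -18, 96  ⇒  Σ = -168
Area = |Σ|/2 = 84.

84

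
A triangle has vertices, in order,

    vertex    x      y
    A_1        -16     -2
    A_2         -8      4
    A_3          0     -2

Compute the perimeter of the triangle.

|A_1A_2| = √((8)² + (6)²) = √100 = 10
|A_2A_3| = √((8)² + (-6)²) = √100 = 10
|A_3A_1| = √((-16)² + (0)²) = √256 = 16
Perimeter = 10 + 10 + 16 = 36.

36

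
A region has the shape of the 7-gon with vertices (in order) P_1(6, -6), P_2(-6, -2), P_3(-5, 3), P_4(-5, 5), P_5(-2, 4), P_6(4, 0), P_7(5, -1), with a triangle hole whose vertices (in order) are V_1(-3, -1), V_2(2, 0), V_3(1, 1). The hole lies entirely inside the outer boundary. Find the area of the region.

Outer boundary:
Apply the surveyor's formula: 2A = Σ (x_i·y_{i+1} − x_{i+1}·y_i), indices taken mod 7.
P_1→P_2: (6)(-2) − (-6)(-6) = -48
P_2→P_3: (-6)(3) − (-5)(-2) = -28
P_3→P_4: (-5)(5) − (-5)(3) = -10
P_4→P_5: (-5)(4) − (-2)(5) = -10
P_5→P_6: (-2)(0) − (4)(4) = -16
P_6→P_7: (4)(-1) − (5)(0) = -4
P_7→P_1: (5)(-6) − (6)(-1) = -24
Σ = -140
Area = |Σ|/2 = 70.
Hole:
Σ = (2) + (2) + (2) = 6
Area = |Σ|/2 = 3.
Net area = 70 − 3 = 67.

67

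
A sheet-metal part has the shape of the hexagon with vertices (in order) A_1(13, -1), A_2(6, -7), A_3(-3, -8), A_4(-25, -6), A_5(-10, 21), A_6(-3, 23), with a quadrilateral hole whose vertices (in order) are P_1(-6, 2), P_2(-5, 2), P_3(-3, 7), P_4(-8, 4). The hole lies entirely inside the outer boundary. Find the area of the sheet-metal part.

681.5

Outer boundary:
A_1→A_2: (13)(-7) − (6)(-1) = -85
A_2→A_3: (6)(-8) − (-3)(-7) = -69
A_3→A_4: (-3)(-6) − (-25)(-8) = -182
A_4→A_5: (-25)(21) − (-10)(-6) = -585
A_5→A_6: (-10)(23) − (-3)(21) = -167
A_6→A_1: (-3)(-1) − (13)(23) = -296
Σ = -1384
Area = |Σ|/2 = 692.
Hole:
Apply the shoelace formula: 2A = Σ (x_i·y_{i+1} − x_{i+1}·y_i), indices taken mod 4.
Σ = (-2) + (-29) + (44) + (8) = 21
Area = |Σ|/2 = 10.5.
Net area = 692 − 10.5 = 681.5.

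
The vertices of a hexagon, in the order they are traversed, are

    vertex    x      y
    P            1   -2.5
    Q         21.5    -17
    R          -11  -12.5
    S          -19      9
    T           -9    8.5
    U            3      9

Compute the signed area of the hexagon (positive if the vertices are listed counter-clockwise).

-479.5

Apply the surveyor's formula: 2A = Σ (x_i·y_{i+1} − x_{i+1}·y_i), indices taken mod 6.
Cross-terms: 36.75, -455.75, -336.5, -80.5, -106.5, -16.5  ⇒  Σ = -959
Signed area = Σ/2 = -479.5 (negative ⇒ clockwise traversal).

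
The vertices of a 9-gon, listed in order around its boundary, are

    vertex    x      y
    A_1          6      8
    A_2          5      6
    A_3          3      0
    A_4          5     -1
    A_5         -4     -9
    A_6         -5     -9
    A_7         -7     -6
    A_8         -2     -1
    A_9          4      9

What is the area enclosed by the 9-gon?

Apply the surveyor's formula: 2A = Σ (x_i·y_{i+1} − x_{i+1}·y_i), indices taken mod 9.
A_1→A_2: (6)(6) − (5)(8) = -4
A_2→A_3: (5)(0) − (3)(6) = -18
A_3→A_4: (3)(-1) − (5)(0) = -3
A_4→A_5: (5)(-9) − (-4)(-1) = -49
A_5→A_6: (-4)(-9) − (-5)(-9) = -9
A_6→A_7: (-5)(-6) − (-7)(-9) = -33
A_7→A_8: (-7)(-1) − (-2)(-6) = -5
A_8→A_9: (-2)(9) − (4)(-1) = -14
A_9→A_1: (4)(8) − (6)(9) = -22
Σ = -157
Area = |Σ|/2 = 78.5.

78.5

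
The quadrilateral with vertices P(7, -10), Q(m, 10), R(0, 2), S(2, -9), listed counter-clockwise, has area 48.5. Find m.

-1

Write out the shoelace sum; only the two edges meeting at Q involve m:
2·Area = [(7·10 − m·(-10)) + (m·2 − 0·10)] + 39
       = 12·m + 109 = 97
⇒ m = -1.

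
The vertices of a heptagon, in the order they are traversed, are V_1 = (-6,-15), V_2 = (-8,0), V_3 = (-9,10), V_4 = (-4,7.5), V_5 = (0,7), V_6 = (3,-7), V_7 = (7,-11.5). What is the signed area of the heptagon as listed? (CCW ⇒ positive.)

-218

V_1→V_2: (-6)(0) − (-8)(-15) = -120
V_2→V_3: (-8)(10) − (-9)(0) = -80
V_3→V_4: (-9)(7.5) − (-4)(10) = -27.5
V_4→V_5: (-4)(7) − (0)(7.5) = -28
V_5→V_6: (0)(-7) − (3)(7) = -21
V_6→V_7: (3)(-11.5) − (7)(-7) = 14.5
V_7→V_1: (7)(-15) − (-6)(-11.5) = -174
Σ = -436
Signed area = Σ/2 = -218 (negative ⇒ clockwise traversal).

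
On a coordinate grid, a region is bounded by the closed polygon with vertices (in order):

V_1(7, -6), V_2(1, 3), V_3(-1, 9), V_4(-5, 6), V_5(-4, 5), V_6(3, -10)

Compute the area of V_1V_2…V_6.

77

Apply the surveyor's formula: 2A = Σ (x_i·y_{i+1} − x_{i+1}·y_i), indices taken mod 6.
Σ = (27) + (12) + (39) + (-1) + (25) + (52) = 154
Area = |Σ|/2 = 77.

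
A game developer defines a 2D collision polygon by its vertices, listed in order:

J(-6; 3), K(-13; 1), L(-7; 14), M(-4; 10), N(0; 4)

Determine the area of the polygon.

74

Σ = (33) + (-175) + (-14) + (-16) + (24) = -148
Area = |Σ|/2 = 74.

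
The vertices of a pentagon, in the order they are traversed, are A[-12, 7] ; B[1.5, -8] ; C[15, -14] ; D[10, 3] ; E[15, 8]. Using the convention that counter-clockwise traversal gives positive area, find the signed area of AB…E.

302.75

Apply the shoelace formula: 2A = Σ (x_i·y_{i+1} − x_{i+1}·y_i), indices taken mod 5.
Σ = (85.5) + (99) + (185) + (35) + (201) = 605.5
Signed area = Σ/2 = 302.75 (positive ⇒ counter-clockwise traversal).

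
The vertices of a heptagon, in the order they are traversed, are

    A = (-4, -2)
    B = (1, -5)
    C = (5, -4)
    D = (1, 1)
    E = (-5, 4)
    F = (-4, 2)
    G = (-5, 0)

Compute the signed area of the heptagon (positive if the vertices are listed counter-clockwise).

43.5

Cross-terms: 22, 21, 9, 9, 6, 10, 10  ⇒  Σ = 87
Signed area = Σ/2 = 43.5 (positive ⇒ counter-clockwise traversal).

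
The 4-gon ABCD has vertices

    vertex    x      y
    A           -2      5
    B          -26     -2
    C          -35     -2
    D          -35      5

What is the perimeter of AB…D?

74

|AB| = √((-24)² + (-7)²) = √625 = 25
|BC| = √((-9)² + (0)²) = √81 = 9
|CD| = √((0)² + (7)²) = √49 = 7
|DA| = √((33)² + (0)²) = √1089 = 33
Perimeter = 25 + 9 + 7 + 33 = 74.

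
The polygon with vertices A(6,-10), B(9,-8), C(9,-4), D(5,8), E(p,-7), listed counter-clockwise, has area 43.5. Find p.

The doubled signed area Σ (x_i y_{i+1} − x_{i+1} y_i) is linear in p.
With p=0 it equals 177; the coefficient of p is -18 (from the two edges through E).
So -18·p + 177 = 2·43.5 = 87 ⇒ p = 5.

5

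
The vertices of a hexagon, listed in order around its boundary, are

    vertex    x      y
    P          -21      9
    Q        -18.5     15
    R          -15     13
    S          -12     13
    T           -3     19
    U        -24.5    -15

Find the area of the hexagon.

208.5

Σ = (-148.5) + (-15.5) + (-39) + (-189) + (510.5) + (-535.5) = -417
Area = |Σ|/2 = 208.5.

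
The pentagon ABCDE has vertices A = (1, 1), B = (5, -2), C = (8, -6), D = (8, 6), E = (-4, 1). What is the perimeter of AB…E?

40

|AB| = √((4)² + (-3)²) = √25 = 5
|BC| = √((3)² + (-4)²) = √25 = 5
|CD| = √((0)² + (12)²) = √144 = 12
|DE| = √((-12)² + (-5)²) = √169 = 13
|EA| = √((5)² + (0)²) = √25 = 5
Perimeter = 5 + 5 + 12 + 13 + 5 = 40.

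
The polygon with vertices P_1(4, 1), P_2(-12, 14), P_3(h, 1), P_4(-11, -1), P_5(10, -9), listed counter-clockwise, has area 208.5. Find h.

-13

Write out the shoelace sum; only the two edges meeting at P_3 involve h:
2·Area = [((-12)·1 − h·14) + (h·(-1) − (-11)·1)] + 223
       = -15·h + 222 = 417
⇒ h = -13.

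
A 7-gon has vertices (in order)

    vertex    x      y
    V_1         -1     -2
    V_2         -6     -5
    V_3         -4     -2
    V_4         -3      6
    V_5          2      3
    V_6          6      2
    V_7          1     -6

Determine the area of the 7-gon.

63

Apply the shoelace (surveyor's) formula: 2A = Σ (x_i·y_{i+1} − x_{i+1}·y_i), indices taken mod 7.
Σ = (-7) + (-8) + (-30) + (-21) + (-14) + (-38) + (-8) = -126
Area = |Σ|/2 = 63.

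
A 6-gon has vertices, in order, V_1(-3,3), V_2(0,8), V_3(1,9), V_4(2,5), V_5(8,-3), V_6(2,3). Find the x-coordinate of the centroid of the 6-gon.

25/23

Apply the surveyor's formula. First the cross-terms c_i = x_i·y_{i+1} − x_{i+1}·y_i:
  -24, -8, -13, -46, 30, 15  ⇒  2A = -46, A = -23.
Then Σ (x_i + x_{i+1})·c_i = -150, so x̄ = -150 / (6·(-23)) = 25/23.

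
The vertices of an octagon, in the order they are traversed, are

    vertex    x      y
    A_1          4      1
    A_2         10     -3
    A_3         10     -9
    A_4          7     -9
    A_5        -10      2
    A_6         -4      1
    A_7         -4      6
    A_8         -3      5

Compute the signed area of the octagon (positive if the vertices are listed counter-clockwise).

Apply the surveyor's formula: 2A = Σ (x_i·y_{i+1} − x_{i+1}·y_i), indices taken mod 8.
Cross-terms: -22, -60, -27, -76, -2, -20, -2, -23  ⇒  Σ = -232
Signed area = Σ/2 = -116 (negative ⇒ clockwise traversal).

-116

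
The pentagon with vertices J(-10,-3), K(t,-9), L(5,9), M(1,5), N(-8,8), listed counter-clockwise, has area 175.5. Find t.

4

The doubled signed area Σ (x_i y_{i+1} − x_{i+1} y_i) is linear in t.
With t=0 it equals 303; the coefficient of t is 12 (from the two edges through K).
So 12·t + 303 = 2·175.5 = 351 ⇒ t = 4.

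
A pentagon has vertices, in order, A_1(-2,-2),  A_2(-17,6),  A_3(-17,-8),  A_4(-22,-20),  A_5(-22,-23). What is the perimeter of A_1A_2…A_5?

76

|A_1A_2| = √((-15)² + (8)²) = √289 = 17
|A_2A_3| = √((0)² + (-14)²) = √196 = 14
|A_3A_4| = √((-5)² + (-12)²) = √169 = 13
|A_4A_5| = √((0)² + (-3)²) = √9 = 3
|A_5A_1| = √((20)² + (21)²) = √841 = 29
Perimeter = 17 + 14 + 13 + 3 + 29 = 76.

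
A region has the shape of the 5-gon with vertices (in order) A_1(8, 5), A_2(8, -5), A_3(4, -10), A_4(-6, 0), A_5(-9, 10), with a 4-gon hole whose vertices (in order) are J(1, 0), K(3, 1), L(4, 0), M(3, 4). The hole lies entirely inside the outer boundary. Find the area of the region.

Outer boundary:
A_1→A_2: (8)(-5) − (8)(5) = -80
A_2→A_3: (8)(-10) − (4)(-5) = -60
A_3→A_4: (4)(0) − (-6)(-10) = -60
A_4→A_5: (-6)(10) − (-9)(0) = -60
A_5→A_1: (-9)(5) − (8)(10) = -125
Σ = -385
Area = |Σ|/2 = 192.5.
Hole:
Apply the shoelace formula: 2A = Σ (x_i·y_{i+1} − x_{i+1}·y_i), indices taken mod 4.
J→K: (1)(1) − (3)(0) = 1
K→L: (3)(0) − (4)(1) = -4
L→M: (4)(4) − (3)(0) = 16
M→J: (3)(0) − (1)(4) = -4
Σ = 9
Area = |Σ|/2 = 4.5.
Net area = 192.5 − 4.5 = 188.

188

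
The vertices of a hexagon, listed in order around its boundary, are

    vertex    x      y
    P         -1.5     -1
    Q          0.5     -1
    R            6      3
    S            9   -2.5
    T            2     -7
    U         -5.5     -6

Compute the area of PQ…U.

Σ = (2) + (7.5) + (-42) + (-58) + (-50.5) + (-3.5) = -144.5
Area = |Σ|/2 = 72.25.

72.25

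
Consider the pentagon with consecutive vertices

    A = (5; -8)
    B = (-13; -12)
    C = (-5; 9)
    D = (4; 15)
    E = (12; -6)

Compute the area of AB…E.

361

Σ = (-164) + (-177) + (-111) + (-204) + (-66) = -722
Area = |Σ|/2 = 361.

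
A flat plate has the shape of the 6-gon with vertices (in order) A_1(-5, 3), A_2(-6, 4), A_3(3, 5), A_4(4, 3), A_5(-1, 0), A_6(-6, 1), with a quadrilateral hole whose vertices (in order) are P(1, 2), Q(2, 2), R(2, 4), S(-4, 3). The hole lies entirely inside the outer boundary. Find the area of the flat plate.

26.5

Outer boundary:
Σ = (-2) + (-42) + (-11) + (3) + (-1) + (-13) = -66
Area = |Σ|/2 = 33.
Hole:
Σ = (-2) + (4) + (22) + (-11) = 13
Area = |Σ|/2 = 6.5.
Net area = 33 − 6.5 = 26.5.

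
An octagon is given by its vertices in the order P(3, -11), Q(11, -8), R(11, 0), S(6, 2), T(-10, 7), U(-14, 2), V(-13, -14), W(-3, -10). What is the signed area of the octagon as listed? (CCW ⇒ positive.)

Σ = (97) + (88) + (22) + (62) + (78) + (222) + (88) + (63) = 720
Signed area = Σ/2 = 360 (positive ⇒ counter-clockwise traversal).

360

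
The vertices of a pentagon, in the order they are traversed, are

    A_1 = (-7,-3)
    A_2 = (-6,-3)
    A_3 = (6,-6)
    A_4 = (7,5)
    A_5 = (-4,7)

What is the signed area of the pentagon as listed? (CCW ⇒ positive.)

129.5

Cross-terms: 3, 54, 72, 69, 61  ⇒  Σ = 259
Signed area = Σ/2 = 129.5 (positive ⇒ counter-clockwise traversal).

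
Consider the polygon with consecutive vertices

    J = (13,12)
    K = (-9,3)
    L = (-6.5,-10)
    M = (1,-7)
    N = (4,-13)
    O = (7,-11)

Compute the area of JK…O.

300.5

Apply Gauss's area formula: 2A = Σ (x_i·y_{i+1} − x_{i+1}·y_i), indices taken mod 6.
Σ = (147) + (109.5) + (55.5) + (15) + (47) + (227) = 601
Area = |Σ|/2 = 300.5.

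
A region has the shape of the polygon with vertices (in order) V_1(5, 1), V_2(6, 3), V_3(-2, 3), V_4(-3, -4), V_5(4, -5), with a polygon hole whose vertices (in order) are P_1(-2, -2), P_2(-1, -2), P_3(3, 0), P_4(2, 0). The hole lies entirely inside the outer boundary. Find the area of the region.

Outer boundary:
Apply Gauss's area formula: 2A = Σ (x_i·y_{i+1} − x_{i+1}·y_i), indices taken mod 5.
Σ = (9) + (24) + (17) + (31) + (29) = 110
Area = |Σ|/2 = 55.
Hole:
Apply the shoelace formula: 2A = Σ (x_i·y_{i+1} − x_{i+1}·y_i), indices taken mod 4.
P_1→P_2: (-2)(-2) − (-1)(-2) = 2
P_2→P_3: (-1)(0) − (3)(-2) = 6
P_3→P_4: (3)(0) − (2)(0) = 0
P_4→P_1: (2)(-2) − (-2)(0) = -4
Σ = 4
Area = |Σ|/2 = 2.
Net area = 55 − 2 = 53.

53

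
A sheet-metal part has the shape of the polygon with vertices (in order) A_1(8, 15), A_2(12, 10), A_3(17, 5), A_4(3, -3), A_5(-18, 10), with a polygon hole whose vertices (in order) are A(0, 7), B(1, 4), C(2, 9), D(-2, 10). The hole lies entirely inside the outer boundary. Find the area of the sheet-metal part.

Outer boundary:
Σ = (-100) + (-110) + (-66) + (-24) + (-350) = -650
Area = |Σ|/2 = 325.
Hole:
Apply the shoelace formula: 2A = Σ (x_i·y_{i+1} − x_{i+1}·y_i), indices taken mod 4.
Σ = (-7) + (1) + (38) + (-14) = 18
Area = |Σ|/2 = 9.
Net area = 325 − 9 = 316.

316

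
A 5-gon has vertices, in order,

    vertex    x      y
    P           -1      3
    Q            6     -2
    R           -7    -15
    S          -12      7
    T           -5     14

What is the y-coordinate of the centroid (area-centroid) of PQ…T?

Apply the surveyor's formula. First the cross-terms c_i = x_i·y_{i+1} − x_{i+1}·y_i:
  -16, -104, -229, -133, -1  ⇒  2A = -483, A = -241.5.
Then Σ (y_i + y_{i+1})·c_i = 774, so ȳ = 774 / (6·(-241.5)) = -86/161.

-86/161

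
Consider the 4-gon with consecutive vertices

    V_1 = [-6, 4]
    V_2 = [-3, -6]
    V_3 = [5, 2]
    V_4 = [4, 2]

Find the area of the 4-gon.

Apply Gauss's area formula: 2A = Σ (x_i·y_{i+1} − x_{i+1}·y_i), indices taken mod 4.
Σ = (48) + (24) + (2) + (28) = 102
Area = |Σ|/2 = 51.

51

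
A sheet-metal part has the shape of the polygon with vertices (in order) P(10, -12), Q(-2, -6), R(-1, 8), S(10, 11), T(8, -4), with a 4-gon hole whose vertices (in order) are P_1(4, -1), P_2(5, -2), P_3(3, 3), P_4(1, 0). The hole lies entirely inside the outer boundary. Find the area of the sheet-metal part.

183.5

Outer boundary:
Apply the shoelace (surveyor's) formula: 2A = Σ (x_i·y_{i+1} − x_{i+1}·y_i), indices taken mod 5.
Σ = (-84) + (-22) + (-91) + (-128) + (-56) = -381
Area = |Σ|/2 = 190.5.
Hole:
Apply the shoelace formula: 2A = Σ (x_i·y_{i+1} − x_{i+1}·y_i), indices taken mod 4.
Σ = (-3) + (21) + (-3) + (-1) = 14
Area = |Σ|/2 = 7.
Net area = 190.5 − 7 = 183.5.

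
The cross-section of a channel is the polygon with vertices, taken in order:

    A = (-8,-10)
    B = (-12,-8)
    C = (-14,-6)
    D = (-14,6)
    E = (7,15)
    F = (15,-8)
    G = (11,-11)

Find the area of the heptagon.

Σ = (-56) + (-40) + (-168) + (-252) + (-281) + (-77) + (-198) = -1072
Area = |Σ|/2 = 536.

536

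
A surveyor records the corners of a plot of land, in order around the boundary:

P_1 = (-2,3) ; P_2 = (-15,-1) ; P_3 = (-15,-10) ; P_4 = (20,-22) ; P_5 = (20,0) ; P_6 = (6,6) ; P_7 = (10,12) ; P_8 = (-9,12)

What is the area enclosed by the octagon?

Σ = (47) + (135) + (530) + (440) + (120) + (12) + (228) + (-3) = 1509
Area = |Σ|/2 = 754.5.

754.5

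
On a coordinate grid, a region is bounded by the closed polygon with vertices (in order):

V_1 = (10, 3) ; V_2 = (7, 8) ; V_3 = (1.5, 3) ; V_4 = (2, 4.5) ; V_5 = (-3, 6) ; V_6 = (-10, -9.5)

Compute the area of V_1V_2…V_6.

123.875

Cross-terms: 59, 9, 0.75, 25.5, 88.5, 65  ⇒  Σ = 247.75
Area = |Σ|/2 = 123.875.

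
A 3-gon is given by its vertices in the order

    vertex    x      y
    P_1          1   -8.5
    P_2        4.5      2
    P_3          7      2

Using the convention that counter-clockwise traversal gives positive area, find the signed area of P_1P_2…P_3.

Cross-terms: 40.25, -5, -61.5  ⇒  Σ = -26.25
Signed area = Σ/2 = -13.125 (negative ⇒ clockwise traversal).

-13.125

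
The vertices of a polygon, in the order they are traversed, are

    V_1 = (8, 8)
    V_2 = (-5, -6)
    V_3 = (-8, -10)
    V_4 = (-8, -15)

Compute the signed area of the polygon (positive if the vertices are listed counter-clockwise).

45

Σ = (-8) + (2) + (40) + (56) = 90
Signed area = Σ/2 = 45 (positive ⇒ counter-clockwise traversal).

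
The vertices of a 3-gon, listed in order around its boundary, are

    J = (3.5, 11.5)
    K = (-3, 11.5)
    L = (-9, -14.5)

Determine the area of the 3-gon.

Apply the surveyor's formula: 2A = Σ (x_i·y_{i+1} − x_{i+1}·y_i), indices taken mod 3.
J→K: (3.5)(11.5) − (-3)(11.5) = 74.75
K→L: (-3)(-14.5) − (-9)(11.5) = 147
L→J: (-9)(11.5) − (3.5)(-14.5) = -52.75
Σ = 169
Area = |Σ|/2 = 84.5.

84.5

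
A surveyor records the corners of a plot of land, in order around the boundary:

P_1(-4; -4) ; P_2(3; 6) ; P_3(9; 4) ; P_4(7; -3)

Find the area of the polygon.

74.5

Apply the shoelace (surveyor's) formula: 2A = Σ (x_i·y_{i+1} − x_{i+1}·y_i), indices taken mod 4.
Σ = (-12) + (-42) + (-55) + (-40) = -149
Area = |Σ|/2 = 74.5.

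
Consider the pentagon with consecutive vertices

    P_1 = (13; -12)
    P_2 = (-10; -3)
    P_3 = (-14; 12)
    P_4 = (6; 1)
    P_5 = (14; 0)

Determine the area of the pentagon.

Σ = (-159) + (-162) + (-86) + (-14) + (-168) = -589
Area = |Σ|/2 = 294.5.

294.5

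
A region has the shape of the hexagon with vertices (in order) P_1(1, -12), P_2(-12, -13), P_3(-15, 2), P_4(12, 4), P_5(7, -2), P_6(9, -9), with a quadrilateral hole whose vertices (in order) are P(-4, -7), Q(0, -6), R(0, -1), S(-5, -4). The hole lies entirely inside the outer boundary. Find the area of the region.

309

Outer boundary:
Apply the shoelace (surveyor's) formula: 2A = Σ (x_i·y_{i+1} − x_{i+1}·y_i), indices taken mod 6.
Σ = (-157) + (-219) + (-84) + (-52) + (-45) + (-99) = -656
Area = |Σ|/2 = 328.
Hole:
Cross-terms: 24, 0, -5, 19  ⇒  Σ = 38
Area = |Σ|/2 = 19.
Net area = 328 − 19 = 309.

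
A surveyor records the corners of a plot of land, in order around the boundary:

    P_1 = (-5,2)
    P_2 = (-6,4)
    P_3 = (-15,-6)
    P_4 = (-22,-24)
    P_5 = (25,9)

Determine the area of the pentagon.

406.5

Cross-terms: -8, 96, 228, 402, 95  ⇒  Σ = 813
Area = |Σ|/2 = 406.5.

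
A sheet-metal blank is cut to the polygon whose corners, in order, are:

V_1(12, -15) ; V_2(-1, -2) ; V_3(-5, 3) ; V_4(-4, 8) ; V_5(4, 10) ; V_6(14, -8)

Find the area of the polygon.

219

Apply Gauss's area formula: 2A = Σ (x_i·y_{i+1} − x_{i+1}·y_i), indices taken mod 6.
Σ = (-39) + (-13) + (-28) + (-72) + (-172) + (-114) = -438
Area = |Σ|/2 = 219.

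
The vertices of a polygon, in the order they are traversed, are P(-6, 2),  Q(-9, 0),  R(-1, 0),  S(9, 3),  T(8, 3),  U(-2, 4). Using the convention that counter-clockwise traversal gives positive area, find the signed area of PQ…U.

38

P→Q: (-6)(0) − (-9)(2) = 18
Q→R: (-9)(0) − (-1)(0) = 0
R→S: (-1)(3) − (9)(0) = -3
S→T: (9)(3) − (8)(3) = 3
T→U: (8)(4) − (-2)(3) = 38
U→P: (-2)(2) − (-6)(4) = 20
Σ = 76
Signed area = Σ/2 = 38 (positive ⇒ counter-clockwise traversal).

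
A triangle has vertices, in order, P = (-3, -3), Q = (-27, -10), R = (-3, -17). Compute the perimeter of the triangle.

64

|PQ| = √((-24)² + (-7)²) = √625 = 25
|QR| = √((24)² + (-7)²) = √625 = 25
|RP| = √((0)² + (14)²) = √196 = 14
Perimeter = 25 + 25 + 14 = 64.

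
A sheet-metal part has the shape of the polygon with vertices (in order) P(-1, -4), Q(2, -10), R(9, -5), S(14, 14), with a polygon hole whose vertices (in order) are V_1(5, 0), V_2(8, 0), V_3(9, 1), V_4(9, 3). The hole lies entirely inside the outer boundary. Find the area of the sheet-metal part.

Outer boundary:
Apply the surveyor's formula: 2A = Σ (x_i·y_{i+1} − x_{i+1}·y_i), indices taken mod 4.
Cross-terms: 18, 80, 196, -42  ⇒  Σ = 252
Area = |Σ|/2 = 126.
Hole:
Apply the surveyor's formula: 2A = Σ (x_i·y_{i+1} − x_{i+1}·y_i), indices taken mod 4.
Σ = (0) + (8) + (18) + (-15) = 11
Area = |Σ|/2 = 5.5.
Net area = 126 − 5.5 = 120.5.

120.5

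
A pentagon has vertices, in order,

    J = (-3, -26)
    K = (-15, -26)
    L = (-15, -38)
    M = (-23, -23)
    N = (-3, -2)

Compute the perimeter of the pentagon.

94

|JK| = √((-12)² + (0)²) = √144 = 12
|KL| = √((0)² + (-12)²) = √144 = 12
|LM| = √((-8)² + (15)²) = √289 = 17
|MN| = √((20)² + (21)²) = √841 = 29
|NJ| = √((0)² + (-24)²) = √576 = 24
Perimeter = 12 + 12 + 17 + 29 + 24 = 94.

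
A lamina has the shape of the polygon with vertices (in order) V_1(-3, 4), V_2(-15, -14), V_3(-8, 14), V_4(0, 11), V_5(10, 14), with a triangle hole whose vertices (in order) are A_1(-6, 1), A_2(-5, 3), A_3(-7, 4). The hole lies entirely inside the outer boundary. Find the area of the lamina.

Outer boundary:
Apply the shoelace (surveyor's) formula: 2A = Σ (x_i·y_{i+1} − x_{i+1}·y_i), indices taken mod 5.
Σ = (102) + (-322) + (-88) + (-110) + (82) = -336
Area = |Σ|/2 = 168.
Hole:
A_1→A_2: (-6)(3) − (-5)(1) = -13
A_2→A_3: (-5)(4) − (-7)(3) = 1
A_3→A_1: (-7)(1) − (-6)(4) = 17
Σ = 5
Area = |Σ|/2 = 2.5.
Net area = 168 − 2.5 = 165.5.

165.5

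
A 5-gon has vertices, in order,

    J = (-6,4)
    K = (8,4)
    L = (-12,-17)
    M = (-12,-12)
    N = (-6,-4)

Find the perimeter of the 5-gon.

|JK| = √((14)² + (0)²) = √196 = 14
|KL| = √((-20)² + (-21)²) = √841 = 29
|LM| = √((0)² + (5)²) = √25 = 5
|MN| = √((6)² + (8)²) = √100 = 10
|NJ| = √((0)² + (8)²) = √64 = 8
Perimeter = 14 + 29 + 5 + 10 + 8 = 66.

66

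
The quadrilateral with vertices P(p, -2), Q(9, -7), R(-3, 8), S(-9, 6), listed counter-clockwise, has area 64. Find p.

Write out the shoelace sum; only the two edges meeting at P involve p:
2·Area = [((-9)·(-2) − p·6) + (p·(-7) − 9·(-2))] + 105
       = -13·p + 141 = 128
⇒ p = 1.

1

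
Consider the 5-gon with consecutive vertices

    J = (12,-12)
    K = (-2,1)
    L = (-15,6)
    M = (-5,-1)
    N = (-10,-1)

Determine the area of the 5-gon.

Apply Gauss's area formula: 2A = Σ (x_i·y_{i+1} − x_{i+1}·y_i), indices taken mod 5.
J→K: (12)(1) − (-2)(-12) = -12
K→L: (-2)(6) − (-15)(1) = 3
L→M: (-15)(-1) − (-5)(6) = 45
M→N: (-5)(-1) − (-10)(-1) = -5
N→J: (-10)(-12) − (12)(-1) = 132
Σ = 163
Area = |Σ|/2 = 81.5.

81.5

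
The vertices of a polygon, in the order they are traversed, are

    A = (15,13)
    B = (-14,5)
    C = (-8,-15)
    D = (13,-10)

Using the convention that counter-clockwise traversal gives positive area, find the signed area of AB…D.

Σ = (257) + (250) + (275) + (319) = 1101
Signed area = Σ/2 = 550.5 (positive ⇒ counter-clockwise traversal).

550.5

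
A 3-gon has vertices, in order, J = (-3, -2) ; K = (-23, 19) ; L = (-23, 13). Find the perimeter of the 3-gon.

60

|JK| = √((-20)² + (21)²) = √841 = 29
|KL| = √((0)² + (-6)²) = √36 = 6
|LJ| = √((20)² + (-15)²) = √625 = 25
Perimeter = 29 + 6 + 25 = 60.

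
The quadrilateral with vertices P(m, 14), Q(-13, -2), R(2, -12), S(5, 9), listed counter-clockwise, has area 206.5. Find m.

7

Write out the shoelace sum; only the two edges meeting at P involve m:
2·Area = [(5·14 − m·9) + (m·(-2) − (-13)·14)] + 238
       = -11·m + 490 = 413
⇒ m = 7.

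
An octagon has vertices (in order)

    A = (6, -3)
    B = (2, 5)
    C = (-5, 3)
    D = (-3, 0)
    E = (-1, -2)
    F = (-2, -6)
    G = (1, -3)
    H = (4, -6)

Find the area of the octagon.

Cross-terms: 36, 31, 9, 6, 2, 12, 6, 24  ⇒  Σ = 126
Area = |Σ|/2 = 63.

63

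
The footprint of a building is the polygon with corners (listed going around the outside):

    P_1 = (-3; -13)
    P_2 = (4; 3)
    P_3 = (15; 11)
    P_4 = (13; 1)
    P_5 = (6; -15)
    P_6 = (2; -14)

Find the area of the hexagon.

Apply the surveyor's formula: 2A = Σ (x_i·y_{i+1} − x_{i+1}·y_i), indices taken mod 6.
Σ = (43) + (-1) + (-128) + (-201) + (-54) + (-68) = -409
Area = |Σ|/2 = 204.5.

204.5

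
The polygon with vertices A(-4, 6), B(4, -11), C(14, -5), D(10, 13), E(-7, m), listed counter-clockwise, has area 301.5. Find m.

Write out the shoelace sum; only the two edges meeting at E involve m:
2·Area = [(10·m − (-7)·13) + ((-7)·6 − (-4)·m)] + 386
       = 14·m + 435 = 603
⇒ m = 12.

12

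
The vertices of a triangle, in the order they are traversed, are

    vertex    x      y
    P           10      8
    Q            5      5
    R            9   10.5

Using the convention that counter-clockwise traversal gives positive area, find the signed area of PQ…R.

-7.75

Σ = (10) + (7.5) + (-33) = -15.5
Signed area = Σ/2 = -7.75 (negative ⇒ clockwise traversal).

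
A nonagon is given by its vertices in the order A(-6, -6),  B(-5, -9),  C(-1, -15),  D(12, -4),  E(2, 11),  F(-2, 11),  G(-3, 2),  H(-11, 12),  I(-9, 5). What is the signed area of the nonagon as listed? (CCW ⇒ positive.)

Apply the surveyor's formula: 2A = Σ (x_i·y_{i+1} − x_{i+1}·y_i), indices taken mod 9.
Σ = (24) + (66) + (184) + (140) + (44) + (29) + (-14) + (53) + (84) = 610
Signed area = Σ/2 = 305 (positive ⇒ counter-clockwise traversal).

305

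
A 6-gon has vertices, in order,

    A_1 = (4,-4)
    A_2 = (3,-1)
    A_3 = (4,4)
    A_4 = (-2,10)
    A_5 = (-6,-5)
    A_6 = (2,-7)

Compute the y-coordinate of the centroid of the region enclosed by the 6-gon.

31/107

Apply the shoelace formula. First the cross-terms c_i = x_i·y_{i+1} − x_{i+1}·y_i:
  8, 16, 48, 70, 52, 20  ⇒  2A = 214, A = 107.
Then Σ (y_i + y_{i+1})·c_i = 186, so ȳ = 186 / (6·107) = 31/107.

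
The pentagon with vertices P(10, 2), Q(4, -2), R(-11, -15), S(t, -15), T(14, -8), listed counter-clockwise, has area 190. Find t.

1

Write out the shoelace sum; only the two edges meeting at S involve t:
2·Area = [((-11)·(-15) − t·(-15)) + (t·(-8) − 14·(-15))] + -2
       = 7·t + 373 = 380
⇒ t = 1.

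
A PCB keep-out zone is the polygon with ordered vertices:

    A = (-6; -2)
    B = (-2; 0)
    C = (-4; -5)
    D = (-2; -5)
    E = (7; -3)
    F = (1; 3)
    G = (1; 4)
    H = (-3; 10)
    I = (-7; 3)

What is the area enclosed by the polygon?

98.5

Apply the surveyor's formula: 2A = Σ (x_i·y_{i+1} − x_{i+1}·y_i), indices taken mod 9.
A→B: (-6)(0) − (-2)(-2) = -4
B→C: (-2)(-5) − (-4)(0) = 10
C→D: (-4)(-5) − (-2)(-5) = 10
D→E: (-2)(-3) − (7)(-5) = 41
E→F: (7)(3) − (1)(-3) = 24
F→G: (1)(4) − (1)(3) = 1
G→H: (1)(10) − (-3)(4) = 22
H→I: (-3)(3) − (-7)(10) = 61
I→A: (-7)(-2) − (-6)(3) = 32
Σ = 197
Area = |Σ|/2 = 98.5.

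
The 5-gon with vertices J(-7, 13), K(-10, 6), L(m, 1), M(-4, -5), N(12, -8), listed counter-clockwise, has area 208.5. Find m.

-13

Write out the shoelace sum; only the two edges meeting at L involve m:
2·Area = [((-10)·1 − m·6) + (m·(-5) − (-4)·1)] + 280
       = -11·m + 274 = 417
⇒ m = -13.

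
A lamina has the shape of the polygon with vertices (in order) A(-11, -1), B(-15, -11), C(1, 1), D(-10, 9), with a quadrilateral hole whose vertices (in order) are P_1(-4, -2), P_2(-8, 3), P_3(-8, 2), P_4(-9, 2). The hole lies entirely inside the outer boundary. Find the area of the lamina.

111

Outer boundary:
Apply Gauss's area formula: 2A = Σ (x_i·y_{i+1} − x_{i+1}·y_i), indices taken mod 4.
Σ = (106) + (-4) + (19) + (109) = 230
Area = |Σ|/2 = 115.
Hole:
Σ = (-28) + (8) + (2) + (26) = 8
Area = |Σ|/2 = 4.
Net area = 115 − 4 = 111.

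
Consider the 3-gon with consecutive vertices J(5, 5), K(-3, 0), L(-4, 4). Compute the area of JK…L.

18.5

Apply the surveyor's formula: 2A = Σ (x_i·y_{i+1} − x_{i+1}·y_i), indices taken mod 3.
Σ = (15) + (-12) + (-40) = -37
Area = |Σ|/2 = 18.5.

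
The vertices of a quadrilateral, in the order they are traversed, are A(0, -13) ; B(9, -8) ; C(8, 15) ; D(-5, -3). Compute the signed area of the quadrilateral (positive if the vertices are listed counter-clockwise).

216

Apply Gauss's area formula: 2A = Σ (x_i·y_{i+1} − x_{i+1}·y_i), indices taken mod 4.
Cross-terms: 117, 199, 51, 65  ⇒  Σ = 432
Signed area = Σ/2 = 216 (positive ⇒ counter-clockwise traversal).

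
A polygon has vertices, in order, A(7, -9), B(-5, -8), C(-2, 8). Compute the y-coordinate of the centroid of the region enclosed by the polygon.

Apply the shoelace formula. First the cross-terms c_i = x_i·y_{i+1} − x_{i+1}·y_i:
  -101, -56, -38  ⇒  2A = -195, A = -97.5.
Then Σ (y_i + y_{i+1})·c_i = 1755, so ȳ = 1755 / (6·(-97.5)) = -3.

-3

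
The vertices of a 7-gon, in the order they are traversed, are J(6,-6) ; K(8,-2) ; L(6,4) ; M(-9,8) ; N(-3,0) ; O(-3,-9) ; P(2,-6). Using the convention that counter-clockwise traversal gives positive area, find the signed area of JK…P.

137.5

J→K: (6)(-2) − (8)(-6) = 36
K→L: (8)(4) − (6)(-2) = 44
L→M: (6)(8) − (-9)(4) = 84
M→N: (-9)(0) − (-3)(8) = 24
N→O: (-3)(-9) − (-3)(0) = 27
O→P: (-3)(-6) − (2)(-9) = 36
P→J: (2)(-6) − (6)(-6) = 24
Σ = 275
Signed area = Σ/2 = 137.5 (positive ⇒ counter-clockwise traversal).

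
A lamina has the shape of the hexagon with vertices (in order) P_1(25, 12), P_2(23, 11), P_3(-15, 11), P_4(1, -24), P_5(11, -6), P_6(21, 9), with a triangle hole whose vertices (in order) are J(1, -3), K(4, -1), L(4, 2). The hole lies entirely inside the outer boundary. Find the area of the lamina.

633.5

Outer boundary:
P_1→P_2: (25)(11) − (23)(12) = -1
P_2→P_3: (23)(11) − (-15)(11) = 418
P_3→P_4: (-15)(-24) − (1)(11) = 349
P_4→P_5: (1)(-6) − (11)(-24) = 258
P_5→P_6: (11)(9) − (21)(-6) = 225
P_6→P_1: (21)(12) − (25)(9) = 27
Σ = 1276
Area = |Σ|/2 = 638.
Hole:
J→K: (1)(-1) − (4)(-3) = 11
K→L: (4)(2) − (4)(-1) = 12
L→J: (4)(-3) − (1)(2) = -14
Σ = 9
Area = |Σ|/2 = 4.5.
Net area = 638 − 4.5 = 633.5.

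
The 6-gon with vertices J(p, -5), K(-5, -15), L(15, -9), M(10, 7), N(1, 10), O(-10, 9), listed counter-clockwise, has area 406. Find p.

The doubled signed area Σ (x_i y_{i+1} − x_{i+1} y_i) is linear in p.
With p=0 it equals 692; the coefficient of p is -24 (from the two edges through J).
So -24·p + 692 = 2·406 = 812 ⇒ p = -5.

-5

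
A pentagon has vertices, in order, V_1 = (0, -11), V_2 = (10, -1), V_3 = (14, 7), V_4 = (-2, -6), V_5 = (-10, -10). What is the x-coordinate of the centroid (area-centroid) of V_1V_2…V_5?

276/97

Apply the shoelace (surveyor's) formula. First the cross-terms c_i = x_i·y_{i+1} − x_{i+1}·y_i:
  110, 84, -70, -40, 110  ⇒  2A = 194, A = 97.
Then Σ (x_i + x_{i+1})·c_i = 1656, so x̄ = 1656 / (6·97) = 276/97.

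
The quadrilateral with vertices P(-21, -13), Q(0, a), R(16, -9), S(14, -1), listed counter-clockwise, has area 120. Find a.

-9

Write out the shoelace sum; only the two edges meeting at Q involve a:
2·Area = [((-21)·a − 0·(-13)) + (0·(-9) − 16·a)] + -93
       = -37·a + -93 = 240
⇒ a = -9.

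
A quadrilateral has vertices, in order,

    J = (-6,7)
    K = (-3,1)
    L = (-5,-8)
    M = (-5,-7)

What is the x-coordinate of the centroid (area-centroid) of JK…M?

Apply the shoelace formula. First the cross-terms c_i = x_i·y_{i+1} − x_{i+1}·y_i:
  15, 29, -5, -77  ⇒  2A = -38, A = -19.
Then Σ (x_i + x_{i+1})·c_i = 530, so x̄ = 530 / (6·(-19)) = -265/57.

-265/57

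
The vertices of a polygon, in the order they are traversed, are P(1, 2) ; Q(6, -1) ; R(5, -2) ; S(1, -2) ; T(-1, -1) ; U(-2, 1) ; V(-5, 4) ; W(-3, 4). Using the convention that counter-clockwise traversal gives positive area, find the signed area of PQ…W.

-27.5

Apply Gauss's area formula: 2A = Σ (x_i·y_{i+1} − x_{i+1}·y_i), indices taken mod 8.
P→Q: (1)(-1) − (6)(2) = -13
Q→R: (6)(-2) − (5)(-1) = -7
R→S: (5)(-2) − (1)(-2) = -8
S→T: (1)(-1) − (-1)(-2) = -3
T→U: (-1)(1) − (-2)(-1) = -3
U→V: (-2)(4) − (-5)(1) = -3
V→W: (-5)(4) − (-3)(4) = -8
W→P: (-3)(2) − (1)(4) = -10
Σ = -55
Signed area = Σ/2 = -27.5 (negative ⇒ clockwise traversal).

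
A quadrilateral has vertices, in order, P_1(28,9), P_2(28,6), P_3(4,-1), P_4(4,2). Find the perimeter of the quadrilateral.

|P_1P_2| = √((0)² + (-3)²) = √9 = 3
|P_2P_3| = √((-24)² + (-7)²) = √625 = 25
|P_3P_4| = √((0)² + (3)²) = √9 = 3
|P_4P_1| = √((24)² + (7)²) = √625 = 25
Perimeter = 3 + 25 + 3 + 25 = 56.

56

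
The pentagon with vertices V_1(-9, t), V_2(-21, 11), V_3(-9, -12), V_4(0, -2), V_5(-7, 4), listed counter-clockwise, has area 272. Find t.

18

Write out the shoelace sum; only the two edges meeting at V_1 involve t:
2·Area = [((-7)·t − (-9)·4) + ((-9)·11 − (-21)·t)] + 355
       = 14·t + 292 = 544
⇒ t = 18.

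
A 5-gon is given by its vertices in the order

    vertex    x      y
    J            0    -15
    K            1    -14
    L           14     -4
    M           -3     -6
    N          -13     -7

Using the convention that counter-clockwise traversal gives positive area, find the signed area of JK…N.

124.5

Apply Gauss's area formula: 2A = Σ (x_i·y_{i+1} − x_{i+1}·y_i), indices taken mod 5.
Cross-terms: 15, 192, -96, -57, 195  ⇒  Σ = 249
Signed area = Σ/2 = 124.5 (positive ⇒ counter-clockwise traversal).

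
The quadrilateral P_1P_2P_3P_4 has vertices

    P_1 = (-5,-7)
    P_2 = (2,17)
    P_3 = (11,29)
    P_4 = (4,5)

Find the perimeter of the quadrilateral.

|P_1P_2| = √((7)² + (24)²) = √625 = 25
|P_2P_3| = √((9)² + (12)²) = √225 = 15
|P_3P_4| = √((-7)² + (-24)²) = √625 = 25
|P_4P_1| = √((-9)² + (-12)²) = √225 = 15
Perimeter = 25 + 15 + 25 + 15 = 80.

80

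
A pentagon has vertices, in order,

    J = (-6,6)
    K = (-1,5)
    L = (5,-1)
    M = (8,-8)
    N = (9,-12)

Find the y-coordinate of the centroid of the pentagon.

Apply the shoelace formula. First the cross-terms c_i = x_i·y_{i+1} − x_{i+1}·y_i:
  -24, -24, -32, -24, -18  ⇒  2A = -122, A = -61.
Then Σ (y_i + y_{i+1})·c_i = 516, so ȳ = 516 / (6·(-61)) = -86/61.

-86/61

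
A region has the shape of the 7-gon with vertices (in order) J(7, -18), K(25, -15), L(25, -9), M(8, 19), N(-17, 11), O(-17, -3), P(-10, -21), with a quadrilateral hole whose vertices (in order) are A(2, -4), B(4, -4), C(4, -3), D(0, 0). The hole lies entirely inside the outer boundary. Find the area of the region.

1166.5

Outer boundary:
Apply the surveyor's formula: 2A = Σ (x_i·y_{i+1} − x_{i+1}·y_i), indices taken mod 7.
J→K: (7)(-15) − (25)(-18) = 345
K→L: (25)(-9) − (25)(-15) = 150
L→M: (25)(19) − (8)(-9) = 547
M→N: (8)(11) − (-17)(19) = 411
N→O: (-17)(-3) − (-17)(11) = 238
O→P: (-17)(-21) − (-10)(-3) = 327
P→J: (-10)(-18) − (7)(-21) = 327
Σ = 2345
Area = |Σ|/2 = 1172.5.
Hole:
Σ = (8) + (4) + (0) + (0) = 12
Area = |Σ|/2 = 6.
Net area = 1172.5 − 6 = 1166.5.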